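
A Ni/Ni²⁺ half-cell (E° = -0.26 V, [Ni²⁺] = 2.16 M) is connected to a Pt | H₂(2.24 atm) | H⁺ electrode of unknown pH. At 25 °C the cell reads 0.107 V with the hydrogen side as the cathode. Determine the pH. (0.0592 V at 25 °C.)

pH = 2.24

E°_cell = 0.26 V and n = 2.
log Q = n(E° − E)/0.0592 = 2×(0.26 − 0.107)/0.0592 = 5.169.
With Q = [Ni²⁺]·P(H₂) / [H⁺]^2, solving for [H⁺] gives log[H⁺] = -2.242, so pH = 2.24.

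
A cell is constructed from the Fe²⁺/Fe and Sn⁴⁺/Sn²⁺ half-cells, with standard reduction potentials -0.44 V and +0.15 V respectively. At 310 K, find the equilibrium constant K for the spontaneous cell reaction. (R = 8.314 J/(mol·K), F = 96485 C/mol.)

E°_cell = +0.15 − (-0.44) = 0.59 V, with n = 2 electrons transferred.
At equilibrium E = 0, so the Nernst equation gives ln K = nFE°/RT = (2)(96485)(0.59)/((8.314)(310)) = 44.17.
K = e^44.17 = 1.5 × 10^19.

1.5 × 10^19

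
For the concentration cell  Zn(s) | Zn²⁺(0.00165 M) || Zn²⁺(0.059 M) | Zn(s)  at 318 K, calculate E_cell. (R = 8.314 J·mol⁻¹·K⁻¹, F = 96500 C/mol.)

0.049 V

Both half-cells are Zn²⁺/Zn, so E°_cell = 0. The concentrated side is the cathode; the cell reaction moves Zn²⁺ from high to low concentration with n = 2.
Q = [Zn²⁺]_dilute/[Zn²⁺]_conc = 0.00165/0.059 = 0.0280.
E = 0 − (RT/nF) ln Q = −((8.314×318)/(2×96500))(-3.577) = 0.0490 V.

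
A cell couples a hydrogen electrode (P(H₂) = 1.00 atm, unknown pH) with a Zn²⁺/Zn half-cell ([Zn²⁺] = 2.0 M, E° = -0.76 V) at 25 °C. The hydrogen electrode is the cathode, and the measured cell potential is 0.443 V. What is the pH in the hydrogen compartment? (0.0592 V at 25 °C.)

pH = 5.20

E°_cell = 0.76 V and n = 2.
log Q = n(E° − E)/0.0592 = 2×(0.76 − 0.443)/0.0592 = 10.709.
With Q = [Zn²⁺]·P(H₂) / [H⁺]^2, solving for [H⁺] gives log[H⁺] = -5.204, so pH = 5.20.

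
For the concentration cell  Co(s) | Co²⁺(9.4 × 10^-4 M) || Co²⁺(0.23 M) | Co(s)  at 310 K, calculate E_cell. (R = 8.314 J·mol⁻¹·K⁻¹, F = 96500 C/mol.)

Both half-cells are Co²⁺/Co, so E°_cell = 0. The concentrated side is the cathode; the cell reaction moves Co²⁺ from high to low concentration with n = 2.
Q = [Co²⁺]_dilute/[Co²⁺]_conc = 9.4 × 10^-4/0.23 = 0.00409.
E = 0 − (RT/nF) ln Q = −((8.314×310)/(2×96500))(-5.500) = 0.0734 V.

0.073 V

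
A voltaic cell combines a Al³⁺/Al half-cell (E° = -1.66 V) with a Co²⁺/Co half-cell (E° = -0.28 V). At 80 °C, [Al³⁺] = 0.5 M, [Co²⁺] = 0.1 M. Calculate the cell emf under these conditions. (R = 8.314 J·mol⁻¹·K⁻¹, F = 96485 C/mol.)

1.35 V

The Co²⁺/Co couple has the higher reduction potential and acts as the cathode, so E°_cell = -0.28 − (-1.66) = 1.38 V.
Balancing electrons gives n = 6; the reaction quotient is Q = [Al³⁺]^2/[Co²⁺]^3 = 250.
E = E° − (RT/nF) ln Q = 1.38 − (8.314×353)/(6×96485) × (5.521) = 1.380 − 0.028 = 1.352 V.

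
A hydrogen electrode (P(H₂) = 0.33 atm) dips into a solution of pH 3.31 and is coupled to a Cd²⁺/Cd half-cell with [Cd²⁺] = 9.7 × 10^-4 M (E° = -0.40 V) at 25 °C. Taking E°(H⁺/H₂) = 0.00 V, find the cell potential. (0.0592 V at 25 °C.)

0.31 V

The hydrogen couple is the cathode, so E°_cell = 0.40 V; n = 2.
[H⁺] = 10^(−3.31) = 4.9 × 10^-4 M, and Q = [Cd²⁺]·P(H₂) / [H⁺]^2 = 1330.
E = E° − (0.0592/2) log Q = 0.40 − (0.0592/2)(3.125) = 0.307 V.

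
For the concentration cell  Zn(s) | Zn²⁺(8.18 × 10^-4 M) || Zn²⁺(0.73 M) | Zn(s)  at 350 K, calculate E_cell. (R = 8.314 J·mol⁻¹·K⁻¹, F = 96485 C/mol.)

Both half-cells are Zn²⁺/Zn, so E°_cell = 0. The concentrated side is the cathode; the cell reaction moves Zn²⁺ from high to low concentration with n = 2.
Q = [Zn²⁺]_dilute/[Zn²⁺]_conc = 8.18 × 10^-4/0.73 = 0.00112.
E = 0 − (RT/nF) ln Q = −((8.314×350)/(2×96485))(-6.794) = 0.1025 V.

0.10 V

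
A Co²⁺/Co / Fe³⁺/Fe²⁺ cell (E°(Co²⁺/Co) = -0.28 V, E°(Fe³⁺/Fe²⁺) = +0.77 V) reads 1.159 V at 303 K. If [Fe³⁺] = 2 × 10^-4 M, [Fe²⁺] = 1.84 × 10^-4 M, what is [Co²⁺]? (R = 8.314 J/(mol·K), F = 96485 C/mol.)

2.8 × 10^-4 M

From the Nernst equation, ln Q = nF(E° − E)/RT = 2×96485×(1.05 − 1.159)/(8.314×303) = -8.350, so Q = 2.37 × 10^-4.
With Q = [Co²⁺]·[Fe²⁺]^2/[Fe³⁺]^2 and the known concentrations, [Co²⁺] in the numerator gives [Co²⁺] = 2.8 × 10^-4 M.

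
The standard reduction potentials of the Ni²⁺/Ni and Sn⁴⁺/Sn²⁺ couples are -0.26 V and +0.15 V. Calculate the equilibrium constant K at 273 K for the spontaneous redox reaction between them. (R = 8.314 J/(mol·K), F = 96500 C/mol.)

1.4 × 10^15

E°_cell = +0.15 − (-0.26) = 0.41 V, with n = 2 electrons transferred.
At equilibrium E = 0, so the Nernst equation gives ln K = nFE°/RT = (2)(96500)(0.41)/((8.314)(273)) = 34.86.
K = e^34.86 = 1.4 × 10^15.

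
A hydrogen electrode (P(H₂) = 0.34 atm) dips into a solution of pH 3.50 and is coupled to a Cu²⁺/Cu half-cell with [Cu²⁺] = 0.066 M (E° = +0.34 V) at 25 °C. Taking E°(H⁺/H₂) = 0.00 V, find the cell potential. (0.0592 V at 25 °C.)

0.50 V

The Cu²⁺/Cu couple is the cathode, so E°_cell = 0.34 V; n = 2.
[H⁺] = 10^(−3.50) = 3.2 × 10^-4 M, and Q = [H⁺]^2 / ([Cu²⁺]·P(H₂)) = 4.46 × 10^-6.
E = E° − (0.0592/2) log Q = 0.34 − (0.0592/2)(-5.351) = 0.498 V.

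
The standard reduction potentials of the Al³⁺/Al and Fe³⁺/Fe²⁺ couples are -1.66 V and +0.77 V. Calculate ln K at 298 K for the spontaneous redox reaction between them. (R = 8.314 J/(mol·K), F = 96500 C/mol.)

ln K = 283.9

E°_cell = +0.77 − (-1.66) = 2.43 V, with n = 3 electrons transferred.
At equilibrium E = 0, so the Nernst equation gives ln K = nFE°/RT = (3)(96500)(2.43)/((8.314)(298)) = 283.94.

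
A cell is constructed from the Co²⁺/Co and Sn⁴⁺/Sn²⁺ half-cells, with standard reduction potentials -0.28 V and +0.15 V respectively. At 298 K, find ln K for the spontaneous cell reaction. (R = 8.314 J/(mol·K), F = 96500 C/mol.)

ln K = 33.5

E°_cell = +0.15 − (-0.28) = 0.43 V, with n = 2 electrons transferred.
At equilibrium E = 0, so the Nernst equation gives ln K = nFE°/RT = (2)(96500)(0.43)/((8.314)(298)) = 33.50.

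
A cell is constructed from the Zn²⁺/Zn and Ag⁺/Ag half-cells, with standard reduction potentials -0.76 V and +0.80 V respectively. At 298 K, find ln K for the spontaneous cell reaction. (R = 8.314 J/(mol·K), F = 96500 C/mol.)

ln K = 121.5

E°_cell = +0.80 − (-0.76) = 1.56 V, with n = 2 electrons transferred.
At equilibrium E = 0, so the Nernst equation gives ln K = nFE°/RT = (2)(96500)(1.56)/((8.314)(298)) = 121.52.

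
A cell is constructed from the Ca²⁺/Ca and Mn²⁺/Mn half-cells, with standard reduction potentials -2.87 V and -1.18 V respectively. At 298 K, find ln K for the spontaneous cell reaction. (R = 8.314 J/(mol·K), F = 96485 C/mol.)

ln K = 131.6

E°_cell = -1.18 − (-2.87) = 1.69 V, with n = 2 electrons transferred.
At equilibrium E = 0, so the Nernst equation gives ln K = nFE°/RT = (2)(96485)(1.69)/((8.314)(298)) = 131.63.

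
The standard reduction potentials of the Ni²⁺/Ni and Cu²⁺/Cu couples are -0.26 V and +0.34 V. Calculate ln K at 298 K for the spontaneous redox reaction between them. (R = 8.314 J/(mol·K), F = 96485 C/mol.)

ln K = 46.7

E°_cell = +0.34 − (-0.26) = 0.60 V, with n = 2 electrons transferred.
At equilibrium E = 0, so the Nernst equation gives ln K = nFE°/RT = (2)(96485)(0.60)/((8.314)(298)) = 46.73.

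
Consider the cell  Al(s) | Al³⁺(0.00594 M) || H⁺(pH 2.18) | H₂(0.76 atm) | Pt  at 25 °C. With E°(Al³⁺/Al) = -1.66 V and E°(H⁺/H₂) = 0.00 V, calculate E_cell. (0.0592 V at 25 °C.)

1.58 V

The hydrogen couple is the cathode, so E°_cell = 1.66 V; n = 6.
[H⁺] = 10^(−2.18) = 0.0066 M, and Q = [Al³⁺]^2·P(H₂)^3 / [H⁺]^6 = 1.86 × 10^8.
E = E° − (0.0592/6) log Q = 1.66 − (0.0592/6)(8.270) = 1.578 V.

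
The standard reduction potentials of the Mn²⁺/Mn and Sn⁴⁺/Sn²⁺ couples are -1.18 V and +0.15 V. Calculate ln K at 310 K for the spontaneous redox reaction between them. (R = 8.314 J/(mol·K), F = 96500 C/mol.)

E°_cell = +0.15 − (-1.18) = 1.33 V, with n = 2 electrons transferred.
At equilibrium E = 0, so the Nernst equation gives ln K = nFE°/RT = (2)(96500)(1.33)/((8.314)(310)) = 99.59.

ln K = 99.6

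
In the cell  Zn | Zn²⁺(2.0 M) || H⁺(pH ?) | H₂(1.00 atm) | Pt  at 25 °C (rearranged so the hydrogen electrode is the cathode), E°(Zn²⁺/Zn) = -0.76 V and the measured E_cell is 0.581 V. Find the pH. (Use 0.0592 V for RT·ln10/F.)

pH = 2.87

E°_cell = 0.76 V and n = 2.
log Q = n(E° − E)/0.0592 = 2×(0.76 − 0.581)/0.0592 = 6.047.
With Q = [Zn²⁺]·P(H₂) / [H⁺]^2, solving for [H⁺] gives log[H⁺] = -2.873, so pH = 2.87.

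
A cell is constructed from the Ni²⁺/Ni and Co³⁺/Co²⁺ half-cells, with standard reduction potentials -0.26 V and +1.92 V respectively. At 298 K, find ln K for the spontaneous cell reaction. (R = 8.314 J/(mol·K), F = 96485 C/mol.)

E°_cell = +1.92 − (-0.26) = 2.18 V, with n = 2 electrons transferred.
At equilibrium E = 0, so the Nernst equation gives ln K = nFE°/RT = (2)(96485)(2.18)/((8.314)(298)) = 169.79.

ln K = 169.8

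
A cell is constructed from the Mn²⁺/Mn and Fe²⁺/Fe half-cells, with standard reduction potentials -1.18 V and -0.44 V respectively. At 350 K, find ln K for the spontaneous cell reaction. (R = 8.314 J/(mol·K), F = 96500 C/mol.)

ln K = 49.1

E°_cell = -0.44 − (-1.18) = 0.74 V, with n = 2 electrons transferred.
At equilibrium E = 0, so the Nernst equation gives ln K = nFE°/RT = (2)(96500)(0.74)/((8.314)(350)) = 49.08.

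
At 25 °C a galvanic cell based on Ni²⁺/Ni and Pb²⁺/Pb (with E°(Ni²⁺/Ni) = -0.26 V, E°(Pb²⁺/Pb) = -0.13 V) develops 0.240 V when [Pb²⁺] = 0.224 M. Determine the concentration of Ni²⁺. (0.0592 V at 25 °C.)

4.3 × 10^-5 M

From the Nernst equation, log Q = n(E° − E)/0.0592 = 2(0.13 − 0.240)/0.0592 = -3.716, so Q = 1.92 × 10^-4.
With Q = [Ni²⁺]/[Pb²⁺] and the known concentrations, [Ni²⁺] in the numerator gives [Ni²⁺] = 4.3 × 10^-5 M.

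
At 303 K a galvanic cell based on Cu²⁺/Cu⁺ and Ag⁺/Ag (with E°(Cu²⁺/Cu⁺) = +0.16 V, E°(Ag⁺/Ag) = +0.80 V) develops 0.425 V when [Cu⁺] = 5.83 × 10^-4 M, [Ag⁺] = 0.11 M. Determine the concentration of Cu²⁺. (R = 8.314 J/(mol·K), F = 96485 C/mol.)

From the Nernst equation, ln Q = nF(E° − E)/RT = 1×96485×(0.64 − 0.425)/(8.314×303) = 8.235, so Q = 3770.
With Q = [Cu²⁺]/([Cu⁺]·[Ag⁺]) and the known concentrations, [Cu²⁺] in the numerator gives [Cu²⁺] = 0.24 M.

0.24 M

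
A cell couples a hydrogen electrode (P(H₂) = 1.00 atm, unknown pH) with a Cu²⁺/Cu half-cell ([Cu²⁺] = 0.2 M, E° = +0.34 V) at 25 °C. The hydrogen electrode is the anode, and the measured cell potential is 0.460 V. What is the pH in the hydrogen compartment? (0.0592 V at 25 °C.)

E°_cell = 0.34 V and n = 2.
log Q = n(E° − E)/0.0592 = 2×(0.34 − 0.460)/0.0592 = -4.054.
With Q = [H⁺]^2 / ([Cu²⁺]·P(H₂)), solving for [H⁺] gives log[H⁺] = -2.377, so pH = 2.38.

pH = 2.38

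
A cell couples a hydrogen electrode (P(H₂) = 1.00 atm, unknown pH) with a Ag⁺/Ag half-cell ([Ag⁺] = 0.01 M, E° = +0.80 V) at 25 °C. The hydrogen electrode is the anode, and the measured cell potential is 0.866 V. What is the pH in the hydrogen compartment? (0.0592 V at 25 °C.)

pH = 3.11

E°_cell = 0.80 V and n = 2.
log Q = n(E° − E)/0.0592 = 2×(0.80 − 0.866)/0.0592 = -2.230.
With Q = [H⁺]^2 / ([Ag⁺]^2·P(H₂)), solving for [H⁺] gives log[H⁺] = -3.115, so pH = 3.11.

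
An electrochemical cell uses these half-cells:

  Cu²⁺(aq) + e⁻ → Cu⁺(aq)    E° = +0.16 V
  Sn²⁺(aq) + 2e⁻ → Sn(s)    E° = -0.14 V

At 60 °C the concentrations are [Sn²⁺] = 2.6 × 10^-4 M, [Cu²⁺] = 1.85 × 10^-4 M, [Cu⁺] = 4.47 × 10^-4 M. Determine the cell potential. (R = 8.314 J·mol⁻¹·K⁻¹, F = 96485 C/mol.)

The Cu²⁺/Cu⁺ couple has the higher reduction potential and acts as the cathode, so E°_cell = +0.16 − (-0.14) = 0.30 V.
Balancing electrons gives n = 2; the reaction quotient is Q = [Sn²⁺]·[Cu⁺]^2/[Cu²⁺]^2 = 0.00152.
E = E° − (RT/nF) ln Q = 0.30 − (8.314×333)/(2×96485) × (-6.490) = 0.300 + 0.093 = 0.393 V.

0.393 V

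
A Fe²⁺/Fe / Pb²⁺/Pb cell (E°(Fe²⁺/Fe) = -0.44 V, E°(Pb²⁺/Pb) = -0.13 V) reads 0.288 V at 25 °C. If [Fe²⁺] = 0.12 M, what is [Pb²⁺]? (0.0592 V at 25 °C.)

0.022 M

From the Nernst equation, log Q = n(E° − E)/0.0592 = 2(0.31 − 0.288)/0.0592 = 0.743, so Q = 5.54.
With Q = [Fe²⁺]/[Pb²⁺] and the known concentrations, [Pb²⁺] in the denominator gives [Pb²⁺] = 0.022 M.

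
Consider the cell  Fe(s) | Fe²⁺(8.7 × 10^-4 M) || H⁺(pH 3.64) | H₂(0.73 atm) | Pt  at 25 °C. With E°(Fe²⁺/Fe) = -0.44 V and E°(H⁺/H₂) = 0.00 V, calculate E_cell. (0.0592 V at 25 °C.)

The hydrogen couple is the cathode, so E°_cell = 0.44 V; n = 2.
[H⁺] = 10^(−3.64) = 2.3 × 10^-4 M, and Q = [Fe²⁺]·P(H₂) / [H⁺]^2 = 1.21 × 10^4.
E = E° − (0.0592/2) log Q = 0.44 − (0.0592/2)(4.083) = 0.319 V.

0.32 V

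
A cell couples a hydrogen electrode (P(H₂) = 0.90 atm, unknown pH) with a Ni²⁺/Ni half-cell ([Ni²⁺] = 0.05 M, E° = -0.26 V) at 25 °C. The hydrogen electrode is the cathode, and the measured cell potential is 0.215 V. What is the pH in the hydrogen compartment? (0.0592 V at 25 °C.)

pH = 1.43

E°_cell = 0.26 V and n = 2.
log Q = n(E° − E)/0.0592 = 2×(0.26 − 0.215)/0.0592 = 1.520.
With Q = [Ni²⁺]·P(H₂) / [H⁺]^2, solving for [H⁺] gives log[H⁺] = -1.434, so pH = 1.43.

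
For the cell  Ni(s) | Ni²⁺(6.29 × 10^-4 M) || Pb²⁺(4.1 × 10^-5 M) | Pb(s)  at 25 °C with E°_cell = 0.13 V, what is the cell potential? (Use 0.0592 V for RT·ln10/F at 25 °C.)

Balancing electrons gives n = 2; the reaction quotient is Q = [Ni²⁺]/[Pb²⁺] = 15.3.
At 25 °C, E = E° − (0.0592/n) log Q = 0.13 − (0.0592/2)(1.186) = 0.130 − 0.035 = 0.095 V.

0.095 V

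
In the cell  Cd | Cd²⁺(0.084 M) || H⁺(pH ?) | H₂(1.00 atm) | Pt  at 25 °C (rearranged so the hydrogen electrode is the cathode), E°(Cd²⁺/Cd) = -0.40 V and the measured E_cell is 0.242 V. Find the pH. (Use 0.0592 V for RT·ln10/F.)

pH = 3.21

E°_cell = 0.40 V and n = 2.
log Q = n(E° − E)/0.0592 = 2×(0.40 − 0.242)/0.0592 = 5.338.
With Q = [Cd²⁺]·P(H₂) / [H⁺]^2, solving for [H⁺] gives log[H⁺] = -3.207, so pH = 3.21.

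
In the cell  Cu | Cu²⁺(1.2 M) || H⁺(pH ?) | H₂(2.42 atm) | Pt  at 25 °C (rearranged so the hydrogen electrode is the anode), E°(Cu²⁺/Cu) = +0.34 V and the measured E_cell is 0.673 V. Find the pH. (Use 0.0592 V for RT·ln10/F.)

pH = 5.39

E°_cell = 0.34 V and n = 2.
log Q = n(E° − E)/0.0592 = 2×(0.34 − 0.673)/0.0592 = -11.250.
With Q = [H⁺]^2 / ([Cu²⁺]·P(H₂)), solving for [H⁺] gives log[H⁺] = -5.394, so pH = 5.39.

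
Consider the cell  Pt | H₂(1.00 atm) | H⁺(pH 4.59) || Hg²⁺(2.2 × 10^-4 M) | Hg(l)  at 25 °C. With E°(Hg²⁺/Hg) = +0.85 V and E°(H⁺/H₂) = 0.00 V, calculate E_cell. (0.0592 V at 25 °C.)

The Hg²⁺/Hg couple is the cathode, so E°_cell = 0.85 V; n = 2.
[H⁺] = 10^(−4.59) = 2.6 × 10^-5 M, and Q = [H⁺]^2 / ([Hg²⁺]·P(H₂)) = 3 × 10^-6.
E = E° − (0.0592/2) log Q = 0.85 − (0.0592/2)(-5.522) = 1.013 V.

1.01 V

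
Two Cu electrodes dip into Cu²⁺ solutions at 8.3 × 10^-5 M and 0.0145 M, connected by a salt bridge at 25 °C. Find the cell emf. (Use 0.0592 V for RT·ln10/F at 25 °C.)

Both half-cells are Cu²⁺/Cu, so E°_cell = 0. The concentrated side is the cathode; the cell reaction moves Cu²⁺ from high to low concentration with n = 2.
Q = [Cu²⁺]_dilute/[Cu²⁺]_conc = 8.3 × 10^-5/0.0145 = 0.00572.
E = 0 − (0.0592/2) log Q = −(0.0592/2)(-2.242) = 0.0664 V.

0.066 V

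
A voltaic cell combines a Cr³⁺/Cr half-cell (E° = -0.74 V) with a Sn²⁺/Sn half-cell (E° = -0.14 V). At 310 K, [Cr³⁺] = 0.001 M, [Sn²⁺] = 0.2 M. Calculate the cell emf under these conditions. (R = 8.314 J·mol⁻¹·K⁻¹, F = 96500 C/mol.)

The Sn²⁺/Sn couple has the higher reduction potential and acts as the cathode, so E°_cell = -0.14 − (-0.74) = 0.60 V.
Balancing electrons gives n = 6; the reaction quotient is Q = [Cr³⁺]^2/[Sn²⁺]^3 = 1.25 × 10^-4.
E = E° − (RT/nF) ln Q = 0.60 − (8.314×310)/(6×96500) × (-8.987) = 0.600 + 0.040 = 0.640 V.

0.640 V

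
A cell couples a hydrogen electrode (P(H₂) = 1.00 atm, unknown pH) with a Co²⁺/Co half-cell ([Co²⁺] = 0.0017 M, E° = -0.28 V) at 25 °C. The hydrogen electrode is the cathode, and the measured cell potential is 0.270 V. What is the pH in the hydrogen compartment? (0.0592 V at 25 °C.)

pH = 1.55

E°_cell = 0.28 V and n = 2.
log Q = n(E° − E)/0.0592 = 2×(0.28 − 0.270)/0.0592 = 0.338.
With Q = [Co²⁺]·P(H₂) / [H⁺]^2, solving for [H⁺] gives log[H⁺] = -1.554, so pH = 1.55.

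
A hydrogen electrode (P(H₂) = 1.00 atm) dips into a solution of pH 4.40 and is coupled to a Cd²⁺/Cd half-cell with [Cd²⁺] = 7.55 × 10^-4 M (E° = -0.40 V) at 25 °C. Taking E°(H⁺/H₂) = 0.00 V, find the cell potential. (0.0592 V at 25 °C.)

The hydrogen couple is the cathode, so E°_cell = 0.40 V; n = 2.
[H⁺] = 10^(−4.40) = 4 × 10^-5 M, and Q = [Cd²⁺]·P(H₂) / [H⁺]^2 = 4.76 × 10^5.
E = E° − (0.0592/2) log Q = 0.40 − (0.0592/2)(5.678) = 0.232 V.

0.23 V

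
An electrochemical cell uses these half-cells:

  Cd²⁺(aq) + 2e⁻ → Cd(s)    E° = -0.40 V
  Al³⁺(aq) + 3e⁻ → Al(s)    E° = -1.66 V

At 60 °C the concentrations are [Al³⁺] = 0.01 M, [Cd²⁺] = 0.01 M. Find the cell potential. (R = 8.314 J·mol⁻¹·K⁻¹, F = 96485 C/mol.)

1.24 V

The Cd²⁺/Cd couple has the higher reduction potential and acts as the cathode, so E°_cell = -0.40 − (-1.66) = 1.26 V.
Balancing electrons gives n = 6; the reaction quotient is Q = [Al³⁺]^2/[Cd²⁺]^3 = 100.
E = E° − (RT/nF) ln Q = 1.26 − (8.314×333)/(6×96485) × (4.605) = 1.260 − 0.022 = 1.238 V.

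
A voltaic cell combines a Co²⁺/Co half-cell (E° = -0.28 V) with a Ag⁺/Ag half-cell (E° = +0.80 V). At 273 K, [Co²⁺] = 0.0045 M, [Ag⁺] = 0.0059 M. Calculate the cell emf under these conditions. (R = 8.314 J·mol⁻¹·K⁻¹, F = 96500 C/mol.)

1.02 V

The Ag⁺/Ag couple has the higher reduction potential and acts as the cathode, so E°_cell = +0.80 − (-0.28) = 1.08 V.
Balancing electrons gives n = 2; the reaction quotient is Q = [Co²⁺]/[Ag⁺]^2 = 129.
E = E° − (RT/nF) ln Q = 1.08 − (8.314×273)/(2×96500) × (4.862) = 1.080 − 0.057 = 1.023 V.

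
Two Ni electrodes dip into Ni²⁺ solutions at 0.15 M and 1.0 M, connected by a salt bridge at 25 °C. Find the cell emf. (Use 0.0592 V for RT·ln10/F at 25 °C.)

Both half-cells are Ni²⁺/Ni, so E°_cell = 0. The concentrated side is the cathode; the cell reaction moves Ni²⁺ from high to low concentration with n = 2.
Q = [Ni²⁺]_dilute/[Ni²⁺]_conc = 0.15/1.0 = 0.150.
E = 0 − (0.0592/2) log Q = −(0.0592/2)(-0.824) = 0.0244 V.

0.024 V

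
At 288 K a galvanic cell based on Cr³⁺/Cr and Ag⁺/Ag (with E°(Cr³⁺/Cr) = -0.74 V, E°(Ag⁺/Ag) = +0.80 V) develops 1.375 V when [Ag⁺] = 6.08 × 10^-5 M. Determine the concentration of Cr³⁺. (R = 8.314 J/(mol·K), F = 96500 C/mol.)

1 × 10^-4 M

From the Nernst equation, ln Q = nF(E° − E)/RT = 3×96500×(1.54 − 1.375)/(8.314×288) = 19.949, so Q = 4.61 × 10^8.
With Q = [Cr³⁺]/[Ag⁺]^3 and the known concentrations, [Cr³⁺] in the numerator gives [Cr³⁺] = 1 × 10^-4 M.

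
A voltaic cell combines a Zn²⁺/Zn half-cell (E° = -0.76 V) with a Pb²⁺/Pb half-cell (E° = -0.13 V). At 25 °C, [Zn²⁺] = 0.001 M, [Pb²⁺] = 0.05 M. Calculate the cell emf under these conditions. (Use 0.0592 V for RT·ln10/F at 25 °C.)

0.680 V

The Pb²⁺/Pb couple has the higher reduction potential and acts as the cathode, so E°_cell = -0.13 − (-0.76) = 0.63 V.
Balancing electrons gives n = 2; the reaction quotient is Q = [Zn²⁺]/[Pb²⁺] = 0.0200.
At 25 °C, E = E° − (0.0592/n) log Q = 0.63 − (0.0592/2)(-1.699) = 0.630 + 0.050 = 0.680 V.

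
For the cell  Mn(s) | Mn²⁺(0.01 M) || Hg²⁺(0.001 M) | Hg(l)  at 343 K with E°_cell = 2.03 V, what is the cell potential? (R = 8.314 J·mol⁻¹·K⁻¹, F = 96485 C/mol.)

Balancing electrons gives n = 2; the reaction quotient is Q = [Mn²⁺]/[Hg²⁺] = 10.0.
E = E° − (RT/nF) ln Q = 2.03 − (8.314×343)/(2×96485) × (2.303) = 2.030 − 0.034 = 1.996 V.

2.00 V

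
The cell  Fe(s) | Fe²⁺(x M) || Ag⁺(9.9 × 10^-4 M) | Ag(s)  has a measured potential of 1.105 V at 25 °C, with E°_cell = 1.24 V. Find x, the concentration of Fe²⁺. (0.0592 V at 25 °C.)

From the Nernst equation, log Q = n(E° − E)/0.0592 = 2(1.24 − 1.105)/0.0592 = 4.561, so Q = 3.64 × 10^4.
With Q = [Fe²⁺]/[Ag⁺]^2 and the known concentrations, [Fe²⁺] in the numerator gives [Fe²⁺] = 0.036 M.

0.036 M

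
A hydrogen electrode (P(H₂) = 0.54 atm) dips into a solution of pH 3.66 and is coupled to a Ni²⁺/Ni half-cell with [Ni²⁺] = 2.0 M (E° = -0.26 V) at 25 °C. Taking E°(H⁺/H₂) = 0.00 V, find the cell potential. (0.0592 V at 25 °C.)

The hydrogen couple is the cathode, so E°_cell = 0.26 V; n = 2.
[H⁺] = 10^(−3.66) = 2.2 × 10^-4 M, and Q = [Ni²⁺]·P(H₂) / [H⁺]^2 = 2.26 × 10^7.
E = E° − (0.0592/2) log Q = 0.26 − (0.0592/2)(7.353) = 0.042 V.

0.042 V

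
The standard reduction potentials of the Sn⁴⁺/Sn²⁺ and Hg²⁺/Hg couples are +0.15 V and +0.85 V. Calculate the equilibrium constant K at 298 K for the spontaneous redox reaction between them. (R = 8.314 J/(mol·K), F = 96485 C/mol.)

E°_cell = +0.85 − (+0.15) = 0.70 V, with n = 2 electrons transferred.
At equilibrium E = 0, so the Nernst equation gives ln K = nFE°/RT = (2)(96485)(0.70)/((8.314)(298)) = 54.52.
K = e^54.52 = 4.8 × 10^23.

4.8 × 10^23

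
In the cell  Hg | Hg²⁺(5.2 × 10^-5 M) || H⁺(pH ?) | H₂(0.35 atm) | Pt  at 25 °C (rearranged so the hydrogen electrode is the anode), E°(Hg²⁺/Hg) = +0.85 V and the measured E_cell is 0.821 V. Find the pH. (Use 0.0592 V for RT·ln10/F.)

E°_cell = 0.85 V and n = 2.
log Q = n(E° − E)/0.0592 = 2×(0.85 − 0.821)/0.0592 = 0.980.
With Q = [H⁺]^2 / ([Hg²⁺]·P(H₂)), solving for [H⁺] gives log[H⁺] = -1.880, so pH = 1.88.

pH = 1.88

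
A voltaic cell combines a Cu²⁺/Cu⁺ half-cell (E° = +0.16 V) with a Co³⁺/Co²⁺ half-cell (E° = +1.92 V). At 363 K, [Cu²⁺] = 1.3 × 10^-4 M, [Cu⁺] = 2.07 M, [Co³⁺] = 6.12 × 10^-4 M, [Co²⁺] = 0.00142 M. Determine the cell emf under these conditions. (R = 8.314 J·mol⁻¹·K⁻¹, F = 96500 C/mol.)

2.04 V

The Co³⁺/Co²⁺ couple has the higher reduction potential and acts as the cathode, so E°_cell = +1.92 − (+0.16) = 1.76 V.
Balancing electrons gives n = 1; the reaction quotient is Q = [Cu²⁺]·[Co²⁺]/([Cu⁺]·[Co³⁺]) = 1.46 × 10^-4.
E = E° − (RT/nF) ln Q = 1.76 − (8.314×363)/(1×96500) × (-8.834) = 1.760 + 0.276 = 2.036 V.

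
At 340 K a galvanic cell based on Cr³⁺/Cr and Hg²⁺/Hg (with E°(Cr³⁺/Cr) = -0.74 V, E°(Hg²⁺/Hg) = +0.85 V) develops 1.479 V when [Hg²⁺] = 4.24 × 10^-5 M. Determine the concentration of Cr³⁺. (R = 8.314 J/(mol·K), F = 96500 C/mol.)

From the Nernst equation, ln Q = nF(E° − E)/RT = 6×96500×(1.59 − 1.479)/(8.314×340) = 22.736, so Q = 7.48 × 10^9.
With Q = [Cr³⁺]^2/[Hg²⁺]^3 and the known concentrations, [Cr³⁺]^2 in the numerator gives [Cr³⁺] = 0.024 M.

0.024 M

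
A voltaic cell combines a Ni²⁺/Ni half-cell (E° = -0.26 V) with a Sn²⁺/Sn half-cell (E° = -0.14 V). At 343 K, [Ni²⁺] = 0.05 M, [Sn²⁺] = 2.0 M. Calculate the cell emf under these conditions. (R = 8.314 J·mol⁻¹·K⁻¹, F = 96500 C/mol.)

0.175 V

The Sn²⁺/Sn couple has the higher reduction potential and acts as the cathode, so E°_cell = -0.14 − (-0.26) = 0.12 V.
Balancing electrons gives n = 2; the reaction quotient is Q = [Ni²⁺]/[Sn²⁺] = 0.0250.
E = E° − (RT/nF) ln Q = 0.12 − (8.314×343)/(2×96500) × (-3.689) = 0.120 + 0.055 = 0.175 V.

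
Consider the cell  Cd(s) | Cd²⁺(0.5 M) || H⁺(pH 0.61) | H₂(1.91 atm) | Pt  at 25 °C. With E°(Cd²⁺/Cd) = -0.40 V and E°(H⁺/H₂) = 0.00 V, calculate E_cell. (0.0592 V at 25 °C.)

0.36 V

The hydrogen couple is the cathode, so E°_cell = 0.40 V; n = 2.
[H⁺] = 10^(−0.61) = 0.25 M, and Q = [Cd²⁺]·P(H₂) / [H⁺]^2 = 15.8.
E = E° − (0.0592/2) log Q = 0.40 − (0.0592/2)(1.200) = 0.364 V.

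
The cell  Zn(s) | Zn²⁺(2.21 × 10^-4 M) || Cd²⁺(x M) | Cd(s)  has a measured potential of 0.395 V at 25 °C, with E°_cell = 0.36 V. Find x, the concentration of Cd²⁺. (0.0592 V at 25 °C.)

From the Nernst equation, log Q = n(E° − E)/0.0592 = 2(0.36 − 0.395)/0.0592 = -1.182, so Q = 0.0657.
With Q = [Zn²⁺]/[Cd²⁺] and the known concentrations, [Cd²⁺] in the denominator gives [Cd²⁺] = 0.0034 M.

0.0034 M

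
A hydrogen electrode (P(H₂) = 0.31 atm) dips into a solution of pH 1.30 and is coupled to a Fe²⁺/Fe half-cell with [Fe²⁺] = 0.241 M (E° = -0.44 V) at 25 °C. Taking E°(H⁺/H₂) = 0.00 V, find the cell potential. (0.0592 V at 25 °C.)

The hydrogen couple is the cathode, so E°_cell = 0.44 V; n = 2.
[H⁺] = 10^(−1.30) = 0.050 M, and Q = [Fe²⁺]·P(H₂) / [H⁺]^2 = 29.7.
E = E° − (0.0592/2) log Q = 0.44 − (0.0592/2)(1.473) = 0.396 V.

0.40 V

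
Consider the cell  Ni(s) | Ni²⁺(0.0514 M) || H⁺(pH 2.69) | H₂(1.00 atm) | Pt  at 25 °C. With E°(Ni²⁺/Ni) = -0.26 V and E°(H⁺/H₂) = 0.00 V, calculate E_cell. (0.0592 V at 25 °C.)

0.14 V

The hydrogen couple is the cathode, so E°_cell = 0.26 V; n = 2.
[H⁺] = 10^(−2.69) = 0.0020 M, and Q = [Ni²⁺]·P(H₂) / [H⁺]^2 = 1.23 × 10^4.
E = E° − (0.0592/2) log Q = 0.26 − (0.0592/2)(4.091) = 0.139 V.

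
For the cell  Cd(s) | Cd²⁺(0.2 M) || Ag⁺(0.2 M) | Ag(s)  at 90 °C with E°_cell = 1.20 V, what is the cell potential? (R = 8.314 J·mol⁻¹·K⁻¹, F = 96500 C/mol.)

1.17 V

Balancing electrons gives n = 2; the reaction quotient is Q = [Cd²⁺]/[Ag⁺]^2 = 5.00.
E = E° − (RT/nF) ln Q = 1.20 − (8.314×363)/(2×96500) × (1.609) = 1.200 − 0.025 = 1.175 V.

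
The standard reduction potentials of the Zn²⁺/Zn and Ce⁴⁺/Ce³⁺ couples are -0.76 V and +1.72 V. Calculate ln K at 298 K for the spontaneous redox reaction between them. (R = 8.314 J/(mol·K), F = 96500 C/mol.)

E°_cell = +1.72 − (-0.76) = 2.48 V, with n = 2 electrons transferred.
At equilibrium E = 0, so the Nernst equation gives ln K = nFE°/RT = (2)(96500)(2.48)/((8.314)(298)) = 193.19.

ln K = 193.2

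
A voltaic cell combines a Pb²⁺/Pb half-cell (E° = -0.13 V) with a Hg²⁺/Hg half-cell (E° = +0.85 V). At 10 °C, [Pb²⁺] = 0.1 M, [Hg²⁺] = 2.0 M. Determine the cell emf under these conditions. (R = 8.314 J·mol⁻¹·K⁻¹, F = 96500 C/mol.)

The Hg²⁺/Hg couple has the higher reduction potential and acts as the cathode, so E°_cell = +0.85 − (-0.13) = 0.98 V.
Balancing electrons gives n = 2; the reaction quotient is Q = [Pb²⁺]/[Hg²⁺] = 0.0500.
E = E° − (RT/nF) ln Q = 0.98 − (8.314×283)/(2×96500) × (-2.996) = 0.980 + 0.037 = 1.017 V.

1.02 V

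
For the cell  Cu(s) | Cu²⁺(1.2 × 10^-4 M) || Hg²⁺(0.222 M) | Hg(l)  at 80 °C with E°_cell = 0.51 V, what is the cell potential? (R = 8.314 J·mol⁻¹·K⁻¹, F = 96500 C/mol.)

0.624 V

Balancing electrons gives n = 2; the reaction quotient is Q = [Cu²⁺]/[Hg²⁺] = 5.41 × 10^-4.
E = E° − (RT/nF) ln Q = 0.51 − (8.314×353)/(2×96500) × (-7.523) = 0.510 + 0.114 = 0.624 V.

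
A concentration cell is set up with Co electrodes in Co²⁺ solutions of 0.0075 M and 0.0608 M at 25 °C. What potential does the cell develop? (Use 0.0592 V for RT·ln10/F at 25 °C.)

Both half-cells are Co²⁺/Co, so E°_cell = 0. The concentrated side is the cathode; the cell reaction moves Co²⁺ from high to low concentration with n = 2.
Q = [Co²⁺]_dilute/[Co²⁺]_conc = 0.0075/0.0608 = 0.123.
E = 0 − (0.0592/2) log Q = −(0.0592/2)(-0.909) = 0.0269 V.

0.027 V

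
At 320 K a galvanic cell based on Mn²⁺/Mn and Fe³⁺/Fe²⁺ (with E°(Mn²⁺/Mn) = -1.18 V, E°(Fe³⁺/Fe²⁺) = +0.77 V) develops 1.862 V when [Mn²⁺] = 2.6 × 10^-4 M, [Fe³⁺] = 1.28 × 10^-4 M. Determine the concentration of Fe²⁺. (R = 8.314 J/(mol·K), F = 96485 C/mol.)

From the Nernst equation, ln Q = nF(E° − E)/RT = 2×96485×(1.95 − 1.862)/(8.314×320) = 6.383, so Q = 592.
With Q = [Mn²⁺]·[Fe²⁺]^2/[Fe³⁺]^2 and the known concentrations, [Fe²⁺]^2 in the numerator gives [Fe²⁺] = 0.19 M.

0.19 M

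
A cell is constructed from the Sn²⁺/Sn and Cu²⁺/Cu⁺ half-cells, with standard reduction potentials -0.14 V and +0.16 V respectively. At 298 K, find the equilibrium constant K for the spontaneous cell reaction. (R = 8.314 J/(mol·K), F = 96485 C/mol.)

E°_cell = +0.16 − (-0.14) = 0.30 V, with n = 2 electrons transferred.
At equilibrium E = 0, so the Nernst equation gives ln K = nFE°/RT = (2)(96485)(0.30)/((8.314)(298)) = 23.37.
K = e^23.37 = 1.4 × 10^10.

1.4 × 10^10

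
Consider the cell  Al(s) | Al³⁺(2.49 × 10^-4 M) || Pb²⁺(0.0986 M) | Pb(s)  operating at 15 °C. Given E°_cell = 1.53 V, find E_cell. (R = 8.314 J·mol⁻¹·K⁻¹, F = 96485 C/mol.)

1.57 V

Balancing electrons gives n = 6; the reaction quotient is Q = [Al³⁺]^2/[Pb²⁺]^3 = 6.47 × 10^-5.
E = E° − (RT/nF) ln Q = 1.53 − (8.314×288)/(6×96485) × (-9.646) = 1.530 + 0.040 = 1.570 V.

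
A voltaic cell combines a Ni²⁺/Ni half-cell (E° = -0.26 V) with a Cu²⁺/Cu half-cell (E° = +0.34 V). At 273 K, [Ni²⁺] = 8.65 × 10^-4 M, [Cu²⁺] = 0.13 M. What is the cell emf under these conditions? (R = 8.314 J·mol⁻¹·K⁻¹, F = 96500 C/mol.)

The Cu²⁺/Cu couple has the higher reduction potential and acts as the cathode, so E°_cell = +0.34 − (-0.26) = 0.60 V.
Balancing electrons gives n = 2; the reaction quotient is Q = [Ni²⁺]/[Cu²⁺] = 0.00665.
E = E° − (RT/nF) ln Q = 0.60 − (8.314×273)/(2×96500) × (-5.013) = 0.600 + 0.059 = 0.659 V.

0.659 V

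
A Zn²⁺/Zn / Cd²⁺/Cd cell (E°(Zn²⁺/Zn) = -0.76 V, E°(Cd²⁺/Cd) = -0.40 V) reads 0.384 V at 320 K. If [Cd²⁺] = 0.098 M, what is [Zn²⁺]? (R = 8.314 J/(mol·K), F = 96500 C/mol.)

From the Nernst equation, ln Q = nF(E° − E)/RT = 2×96500×(0.36 − 0.384)/(8.314×320) = -1.741, so Q = 0.175.
With Q = [Zn²⁺]/[Cd²⁺] and the known concentrations, [Zn²⁺] in the numerator gives [Zn²⁺] = 0.017 M.

0.017 M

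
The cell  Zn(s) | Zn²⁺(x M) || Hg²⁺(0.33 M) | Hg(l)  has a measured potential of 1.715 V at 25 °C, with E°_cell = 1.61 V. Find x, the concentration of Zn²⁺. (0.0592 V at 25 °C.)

From the Nernst equation, log Q = n(E° − E)/0.0592 = 2(1.61 − 1.715)/0.0592 = -3.547, so Q = 2.84 × 10^-4.
With Q = [Zn²⁺]/[Hg²⁺] and the known concentrations, [Zn²⁺] in the numerator gives [Zn²⁺] = 9.4 × 10^-5 M.

9.4 × 10^-5 M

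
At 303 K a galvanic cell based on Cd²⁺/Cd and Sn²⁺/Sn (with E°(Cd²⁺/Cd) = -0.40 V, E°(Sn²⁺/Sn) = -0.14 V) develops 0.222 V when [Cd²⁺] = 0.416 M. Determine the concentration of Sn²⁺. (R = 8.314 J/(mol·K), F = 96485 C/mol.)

0.023 M

From the Nernst equation, ln Q = nF(E° − E)/RT = 2×96485×(0.26 − 0.222)/(8.314×303) = 2.911, so Q = 18.4.
With Q = [Cd²⁺]/[Sn²⁺] and the known concentrations, [Sn²⁺] in the denominator gives [Sn²⁺] = 0.023 M.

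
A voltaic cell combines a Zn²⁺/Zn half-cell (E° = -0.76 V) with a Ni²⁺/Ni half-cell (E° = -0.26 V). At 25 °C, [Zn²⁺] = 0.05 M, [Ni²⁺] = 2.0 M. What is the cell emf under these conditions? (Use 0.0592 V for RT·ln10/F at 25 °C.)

The Ni²⁺/Ni couple has the higher reduction potential and acts as the cathode, so E°_cell = -0.26 − (-0.76) = 0.50 V.
Balancing electrons gives n = 2; the reaction quotient is Q = [Zn²⁺]/[Ni²⁺] = 0.0250.
At 25 °C, E = E° − (0.0592/n) log Q = 0.50 − (0.0592/2)(-1.602) = 0.500 + 0.047 = 0.547 V.

0.547 V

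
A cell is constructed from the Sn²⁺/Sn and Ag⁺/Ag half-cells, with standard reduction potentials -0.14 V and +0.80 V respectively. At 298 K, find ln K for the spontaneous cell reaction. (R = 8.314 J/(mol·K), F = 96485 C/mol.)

ln K = 73.2

E°_cell = +0.80 − (-0.14) = 0.94 V, with n = 2 electrons transferred.
At equilibrium E = 0, so the Nernst equation gives ln K = nFE°/RT = (2)(96485)(0.94)/((8.314)(298)) = 73.21.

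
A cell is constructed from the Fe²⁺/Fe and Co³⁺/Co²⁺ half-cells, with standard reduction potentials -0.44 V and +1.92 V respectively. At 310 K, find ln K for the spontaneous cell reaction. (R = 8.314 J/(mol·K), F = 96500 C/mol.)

E°_cell = +1.92 − (-0.44) = 2.36 V, with n = 2 electrons transferred.
At equilibrium E = 0, so the Nernst equation gives ln K = nFE°/RT = (2)(96500)(2.36)/((8.314)(310)) = 176.72.

ln K = 176.7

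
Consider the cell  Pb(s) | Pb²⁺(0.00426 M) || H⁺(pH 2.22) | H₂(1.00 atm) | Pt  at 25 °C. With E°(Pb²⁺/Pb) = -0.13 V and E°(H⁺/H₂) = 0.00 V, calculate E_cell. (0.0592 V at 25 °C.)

0.069 V

The hydrogen couple is the cathode, so E°_cell = 0.13 V; n = 2.
[H⁺] = 10^(−2.22) = 0.0060 M, and Q = [Pb²⁺]·P(H₂) / [H⁺]^2 = 117.
E = E° − (0.0592/2) log Q = 0.13 − (0.0592/2)(2.069) = 0.069 V.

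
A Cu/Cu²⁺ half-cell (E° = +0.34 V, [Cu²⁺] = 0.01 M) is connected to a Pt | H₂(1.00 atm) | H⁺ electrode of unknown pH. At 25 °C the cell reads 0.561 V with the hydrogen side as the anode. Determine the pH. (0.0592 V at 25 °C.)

pH = 4.73

E°_cell = 0.34 V and n = 2.
log Q = n(E° − E)/0.0592 = 2×(0.34 − 0.561)/0.0592 = -7.466.
With Q = [H⁺]^2 / ([Cu²⁺]·P(H₂)), solving for [H⁺] gives log[H⁺] = -4.733, so pH = 4.73.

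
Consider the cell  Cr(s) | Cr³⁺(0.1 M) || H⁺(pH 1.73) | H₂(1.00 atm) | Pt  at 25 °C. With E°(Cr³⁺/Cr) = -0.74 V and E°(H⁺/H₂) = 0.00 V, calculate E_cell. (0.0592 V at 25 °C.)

The hydrogen couple is the cathode, so E°_cell = 0.74 V; n = 6.
[H⁺] = 10^(−1.73) = 0.019 M, and Q = [Cr³⁺]^2·P(H₂)^3 / [H⁺]^6 = 2.4 × 10^8.
E = E° − (0.0592/6) log Q = 0.74 − (0.0592/6)(8.380) = 0.657 V.

0.66 V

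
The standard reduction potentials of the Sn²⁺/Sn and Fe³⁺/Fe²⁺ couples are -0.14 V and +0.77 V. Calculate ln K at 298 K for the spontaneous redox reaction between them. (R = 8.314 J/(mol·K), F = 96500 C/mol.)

ln K = 70.9

E°_cell = +0.77 − (-0.14) = 0.91 V, with n = 2 electrons transferred.
At equilibrium E = 0, so the Nernst equation gives ln K = nFE°/RT = (2)(96500)(0.91)/((8.314)(298)) = 70.89.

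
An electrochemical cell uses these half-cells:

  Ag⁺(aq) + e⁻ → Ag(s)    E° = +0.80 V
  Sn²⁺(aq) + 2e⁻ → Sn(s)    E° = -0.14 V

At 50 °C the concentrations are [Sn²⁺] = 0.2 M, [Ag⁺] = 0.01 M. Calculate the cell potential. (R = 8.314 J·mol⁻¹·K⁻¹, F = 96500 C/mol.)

The Ag⁺/Ag couple has the higher reduction potential and acts as the cathode, so E°_cell = +0.80 − (-0.14) = 0.94 V.
Balancing electrons gives n = 2; the reaction quotient is Q = [Sn²⁺]/[Ag⁺]^2 = 2000.
E = E° − (RT/nF) ln Q = 0.94 − (8.314×323)/(2×96500) × (7.601) = 0.940 − 0.106 = 0.834 V.

0.834 V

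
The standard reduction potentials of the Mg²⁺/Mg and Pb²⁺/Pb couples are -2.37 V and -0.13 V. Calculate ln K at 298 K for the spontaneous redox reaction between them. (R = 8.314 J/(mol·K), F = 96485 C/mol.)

ln K = 174.5

E°_cell = -0.13 − (-2.37) = 2.24 V, with n = 2 electrons transferred.
At equilibrium E = 0, so the Nernst equation gives ln K = nFE°/RT = (2)(96485)(2.24)/((8.314)(298)) = 174.47.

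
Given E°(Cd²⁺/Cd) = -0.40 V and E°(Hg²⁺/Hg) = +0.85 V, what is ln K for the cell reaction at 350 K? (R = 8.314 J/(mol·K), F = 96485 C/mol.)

E°_cell = +0.85 − (-0.40) = 1.25 V, with n = 2 electrons transferred.
At equilibrium E = 0, so the Nernst equation gives ln K = nFE°/RT = (2)(96485)(1.25)/((8.314)(350)) = 82.89.

ln K = 82.9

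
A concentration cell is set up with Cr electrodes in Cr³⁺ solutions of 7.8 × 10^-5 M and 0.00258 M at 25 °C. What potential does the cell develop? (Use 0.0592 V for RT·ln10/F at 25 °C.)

Both half-cells are Cr³⁺/Cr, so E°_cell = 0. The concentrated side is the cathode; the cell reaction moves Cr³⁺ from high to low concentration with n = 3.
Q = [Cr³⁺]_dilute/[Cr³⁺]_conc = 7.8 × 10^-5/0.00258 = 0.0302.
E = 0 − (0.0592/3) log Q = −(0.0592/3)(-1.520) = 0.0300 V.

0.030 V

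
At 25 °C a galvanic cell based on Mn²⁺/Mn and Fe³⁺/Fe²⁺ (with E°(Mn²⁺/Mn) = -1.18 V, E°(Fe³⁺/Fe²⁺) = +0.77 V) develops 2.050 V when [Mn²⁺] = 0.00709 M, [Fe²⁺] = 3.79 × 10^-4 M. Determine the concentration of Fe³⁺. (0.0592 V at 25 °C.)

0.0016 M

From the Nernst equation, log Q = n(E° − E)/0.0592 = 2(1.95 − 2.050)/0.0592 = -3.378, so Q = 4.18 × 10^-4.
With Q = [Mn²⁺]·[Fe²⁺]^2/[Fe³⁺]^2 and the known concentrations, [Fe³⁺]^2 in the denominator gives [Fe³⁺] = 0.0016 M.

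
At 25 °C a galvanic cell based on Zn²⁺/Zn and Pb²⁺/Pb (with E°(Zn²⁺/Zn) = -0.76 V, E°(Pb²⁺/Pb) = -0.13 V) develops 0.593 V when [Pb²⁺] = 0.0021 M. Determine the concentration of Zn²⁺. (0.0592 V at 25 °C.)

From the Nernst equation, log Q = n(E° − E)/0.0592 = 2(0.63 − 0.593)/0.0592 = 1.250, so Q = 17.8.
With Q = [Zn²⁺]/[Pb²⁺] and the known concentrations, [Zn²⁺] in the numerator gives [Zn²⁺] = 0.037 M.

0.037 M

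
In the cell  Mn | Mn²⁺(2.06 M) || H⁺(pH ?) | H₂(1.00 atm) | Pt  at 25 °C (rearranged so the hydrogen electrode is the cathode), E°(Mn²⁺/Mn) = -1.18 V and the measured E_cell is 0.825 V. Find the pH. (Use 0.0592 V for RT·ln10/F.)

E°_cell = 1.18 V and n = 2.
log Q = n(E° − E)/0.0592 = 2×(1.18 − 0.825)/0.0592 = 11.993.
With Q = [Mn²⁺]·P(H₂) / [H⁺]^2, solving for [H⁺] gives log[H⁺] = -5.840, so pH = 5.84.

pH = 5.84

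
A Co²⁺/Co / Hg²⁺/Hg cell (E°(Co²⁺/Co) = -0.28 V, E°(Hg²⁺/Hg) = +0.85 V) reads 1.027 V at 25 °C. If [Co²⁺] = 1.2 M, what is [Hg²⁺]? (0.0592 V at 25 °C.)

4 × 10^-4 M

From the Nernst equation, log Q = n(E° − E)/0.0592 = 2(1.13 − 1.027)/0.0592 = 3.480, so Q = 3020.
With Q = [Co²⁺]/[Hg²⁺] and the known concentrations, [Hg²⁺] in the denominator gives [Hg²⁺] = 4 × 10^-4 M.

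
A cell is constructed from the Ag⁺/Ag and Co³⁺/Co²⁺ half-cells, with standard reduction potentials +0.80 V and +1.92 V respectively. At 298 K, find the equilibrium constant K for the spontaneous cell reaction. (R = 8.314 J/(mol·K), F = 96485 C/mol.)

E°_cell = +1.92 − (+0.80) = 1.12 V, with n = 1 electron transferred.
At equilibrium E = 0, so the Nernst equation gives ln K = nFE°/RT = (1)(96485)(1.12)/((8.314)(298)) = 43.62.
K = e^43.62 = 8.8 × 10^18.

8.8 × 10^18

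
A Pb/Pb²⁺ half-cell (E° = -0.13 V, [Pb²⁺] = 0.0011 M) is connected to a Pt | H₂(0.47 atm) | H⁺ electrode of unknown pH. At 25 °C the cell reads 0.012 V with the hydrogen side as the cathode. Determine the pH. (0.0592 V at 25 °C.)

E°_cell = 0.13 V and n = 2.
log Q = n(E° − E)/0.0592 = 2×(0.13 − 0.012)/0.0592 = 3.986.
With Q = [Pb²⁺]·P(H₂) / [H⁺]^2, solving for [H⁺] gives log[H⁺] = -3.636, so pH = 3.64.

pH = 3.64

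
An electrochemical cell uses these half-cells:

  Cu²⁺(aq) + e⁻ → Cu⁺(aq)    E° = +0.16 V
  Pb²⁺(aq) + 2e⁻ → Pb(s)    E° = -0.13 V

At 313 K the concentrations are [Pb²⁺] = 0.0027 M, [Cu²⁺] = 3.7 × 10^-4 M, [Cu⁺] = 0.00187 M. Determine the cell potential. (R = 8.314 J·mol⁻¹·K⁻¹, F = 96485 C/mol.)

The Cu²⁺/Cu⁺ couple has the higher reduction potential and acts as the cathode, so E°_cell = +0.16 − (-0.13) = 0.29 V.
Balancing electrons gives n = 2; the reaction quotient is Q = [Pb²⁺]·[Cu⁺]^2/[Cu²⁺]^2 = 0.0690.
E = E° − (RT/nF) ln Q = 0.29 − (8.314×313)/(2×96485) × (-2.674) = 0.290 + 0.036 = 0.326 V.

0.326 V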